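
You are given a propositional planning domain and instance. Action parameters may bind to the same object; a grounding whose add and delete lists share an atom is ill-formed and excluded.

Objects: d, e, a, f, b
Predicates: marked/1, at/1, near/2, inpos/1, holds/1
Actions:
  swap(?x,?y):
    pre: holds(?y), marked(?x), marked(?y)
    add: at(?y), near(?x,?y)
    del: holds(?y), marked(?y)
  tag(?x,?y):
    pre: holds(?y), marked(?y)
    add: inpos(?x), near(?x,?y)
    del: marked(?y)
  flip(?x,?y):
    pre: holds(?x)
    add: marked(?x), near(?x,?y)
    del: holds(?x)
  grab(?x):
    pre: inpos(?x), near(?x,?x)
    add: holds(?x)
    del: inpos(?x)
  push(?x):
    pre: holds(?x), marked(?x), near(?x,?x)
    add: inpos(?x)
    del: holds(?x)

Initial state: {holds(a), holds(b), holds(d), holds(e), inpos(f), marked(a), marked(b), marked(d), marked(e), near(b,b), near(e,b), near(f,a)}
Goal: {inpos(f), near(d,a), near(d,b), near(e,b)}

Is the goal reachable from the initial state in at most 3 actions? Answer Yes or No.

Yes

1. swap(d,a)  →  {at(a), holds(b), holds(d), holds(e), inpos(f), marked(b), marked(d), marked(e), near(b,b), near(d,a), near(e,b), near(f,a)}
2. swap(d,b)  →  {at(a), at(b), holds(d), holds(e), inpos(f), marked(d), marked(e), near(b,b), near(d,a), near(d,b), near(e,b), near(f,a)}
optimal plan length = 2; 2 ≤ 3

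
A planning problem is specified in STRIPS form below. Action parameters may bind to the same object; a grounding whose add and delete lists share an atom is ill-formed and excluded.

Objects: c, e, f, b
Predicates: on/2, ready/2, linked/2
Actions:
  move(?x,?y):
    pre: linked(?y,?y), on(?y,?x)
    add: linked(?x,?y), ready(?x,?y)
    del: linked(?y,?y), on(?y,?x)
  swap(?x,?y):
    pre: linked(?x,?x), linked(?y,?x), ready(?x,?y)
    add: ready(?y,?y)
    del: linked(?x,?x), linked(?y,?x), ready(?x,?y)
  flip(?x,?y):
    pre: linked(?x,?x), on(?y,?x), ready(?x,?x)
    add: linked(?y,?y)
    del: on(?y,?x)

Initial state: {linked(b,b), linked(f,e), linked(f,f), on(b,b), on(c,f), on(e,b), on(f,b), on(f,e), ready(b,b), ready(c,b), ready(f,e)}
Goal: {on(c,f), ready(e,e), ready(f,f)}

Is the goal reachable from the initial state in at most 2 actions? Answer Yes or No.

1. move(e,f)  →  {linked(b,b), linked(e,f), linked(f,e), on(b,b), on(c,f), on(e,b), on(f,b), ready(b,b), ready(c,b), ready(e,f), ready(f,e)}
2. flip(b,e)  →  {linked(b,b), linked(e,e), linked(e,f), linked(f,e), on(b,b), on(c,f), on(f,b), ready(b,b), ready(c,b), ready(e,f), ready(f,e)}
3. swap(e,f)  →  {linked(b,b), linked(e,f), on(b,b), on(c,f), on(f,b), ready(b,b), ready(c,b), ready(f,e), ready(f,f)}
4. flip(b,f)  →  {linked(b,b), linked(e,f), linked(f,f), on(b,b), on(c,f), ready(b,b), ready(c,b), ready(f,e), ready(f,f)}
5. swap(f,e)  →  {linked(b,b), on(b,b), on(c,f), ready(b,b), ready(c,b), ready(e,e), ready(f,f)}
optimal plan length = 5; 5 > 2

No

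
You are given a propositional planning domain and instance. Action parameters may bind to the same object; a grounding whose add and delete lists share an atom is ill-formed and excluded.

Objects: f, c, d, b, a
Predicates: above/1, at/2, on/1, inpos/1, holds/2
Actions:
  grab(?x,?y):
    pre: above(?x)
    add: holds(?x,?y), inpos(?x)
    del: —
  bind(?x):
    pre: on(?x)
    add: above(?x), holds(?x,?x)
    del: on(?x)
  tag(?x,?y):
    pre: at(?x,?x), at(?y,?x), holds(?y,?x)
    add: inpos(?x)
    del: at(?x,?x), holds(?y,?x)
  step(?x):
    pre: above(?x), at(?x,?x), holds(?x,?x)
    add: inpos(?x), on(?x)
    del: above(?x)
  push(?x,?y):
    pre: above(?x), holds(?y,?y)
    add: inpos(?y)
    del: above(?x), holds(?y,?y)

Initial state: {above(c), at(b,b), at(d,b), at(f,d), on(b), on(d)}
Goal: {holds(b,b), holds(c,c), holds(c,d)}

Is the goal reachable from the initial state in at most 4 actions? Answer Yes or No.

Yes

1. grab(c,c)  →  {above(c), at(b,b), at(d,b), at(f,d), holds(c,c), inpos(c), on(b), on(d)}
2. grab(c,d)  →  {above(c), at(b,b), at(d,b), at(f,d), holds(c,c), holds(c,d), inpos(c), on(b), on(d)}
3. bind(b)  →  {above(b), above(c), at(b,b), at(d,b), at(f,d), holds(b,b), holds(c,c), holds(c,d), inpos(c), on(d)}
optimal plan length = 3; 3 ≤ 4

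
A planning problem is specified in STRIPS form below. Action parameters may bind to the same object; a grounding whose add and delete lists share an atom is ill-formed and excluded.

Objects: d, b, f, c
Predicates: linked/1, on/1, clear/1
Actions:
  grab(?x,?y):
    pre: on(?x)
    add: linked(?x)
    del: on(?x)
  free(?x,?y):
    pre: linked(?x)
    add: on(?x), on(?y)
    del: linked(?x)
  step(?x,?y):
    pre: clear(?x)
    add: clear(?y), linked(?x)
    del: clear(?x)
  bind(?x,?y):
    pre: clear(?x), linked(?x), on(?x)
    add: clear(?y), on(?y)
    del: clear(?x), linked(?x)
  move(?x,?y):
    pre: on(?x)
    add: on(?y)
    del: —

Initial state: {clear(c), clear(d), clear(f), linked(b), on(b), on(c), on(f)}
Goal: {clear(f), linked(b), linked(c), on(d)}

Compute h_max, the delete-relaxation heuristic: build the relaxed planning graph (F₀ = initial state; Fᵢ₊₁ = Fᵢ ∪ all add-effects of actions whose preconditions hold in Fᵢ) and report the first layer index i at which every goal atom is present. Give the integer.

1

F0 = init (7 atoms)
F1 = F0 ∪ {clear(b), linked(c), linked(d), linked(f), on(d)}  (12 atoms)
goal ⊆ F1  ⇒  h_max = 1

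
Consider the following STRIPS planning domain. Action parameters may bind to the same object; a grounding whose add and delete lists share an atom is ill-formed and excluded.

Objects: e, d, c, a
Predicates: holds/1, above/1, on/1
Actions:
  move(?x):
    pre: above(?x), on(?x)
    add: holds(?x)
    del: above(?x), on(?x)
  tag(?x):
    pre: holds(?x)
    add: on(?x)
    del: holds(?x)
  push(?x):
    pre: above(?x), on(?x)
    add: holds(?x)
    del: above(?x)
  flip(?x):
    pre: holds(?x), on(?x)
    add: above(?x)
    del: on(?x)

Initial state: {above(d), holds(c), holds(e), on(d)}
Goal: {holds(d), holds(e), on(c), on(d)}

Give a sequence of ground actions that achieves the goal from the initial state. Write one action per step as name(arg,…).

tag(c); push(d)

1. tag(c)  →  {above(d), holds(e), on(c), on(d)}
2. push(d)  →  {holds(d), holds(e), on(c), on(d)}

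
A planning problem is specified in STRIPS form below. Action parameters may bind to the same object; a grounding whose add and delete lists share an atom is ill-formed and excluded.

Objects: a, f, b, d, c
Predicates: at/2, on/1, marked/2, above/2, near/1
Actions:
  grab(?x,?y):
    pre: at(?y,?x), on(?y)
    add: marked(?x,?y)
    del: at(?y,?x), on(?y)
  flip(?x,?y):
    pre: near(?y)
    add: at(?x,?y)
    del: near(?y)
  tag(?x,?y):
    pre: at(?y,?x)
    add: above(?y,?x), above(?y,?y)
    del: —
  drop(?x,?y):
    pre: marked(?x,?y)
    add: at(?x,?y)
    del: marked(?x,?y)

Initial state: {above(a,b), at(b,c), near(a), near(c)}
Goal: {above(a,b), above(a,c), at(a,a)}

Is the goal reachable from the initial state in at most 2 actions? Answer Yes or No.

1. flip(a,a)  →  {above(a,b), at(a,a), at(b,c), near(c)}
2. flip(a,c)  →  {above(a,b), at(a,a), at(a,c), at(b,c)}
3. tag(c,a)  →  {above(a,a), above(a,b), above(a,c), at(a,a), at(a,c), at(b,c)}
optimal plan length = 3; 3 > 2

No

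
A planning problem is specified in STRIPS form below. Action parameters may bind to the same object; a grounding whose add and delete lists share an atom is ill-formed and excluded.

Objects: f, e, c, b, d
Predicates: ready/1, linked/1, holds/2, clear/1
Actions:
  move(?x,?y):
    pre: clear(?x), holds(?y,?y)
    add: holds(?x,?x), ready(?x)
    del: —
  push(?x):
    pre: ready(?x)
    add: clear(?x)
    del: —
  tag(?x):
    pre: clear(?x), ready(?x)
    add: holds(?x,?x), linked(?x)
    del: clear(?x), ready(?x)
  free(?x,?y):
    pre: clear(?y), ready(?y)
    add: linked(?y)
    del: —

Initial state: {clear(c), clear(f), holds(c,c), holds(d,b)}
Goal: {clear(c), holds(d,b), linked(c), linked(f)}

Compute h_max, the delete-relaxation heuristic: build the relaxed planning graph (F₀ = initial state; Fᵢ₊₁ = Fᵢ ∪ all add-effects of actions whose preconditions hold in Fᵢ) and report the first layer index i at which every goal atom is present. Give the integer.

2

F0 = init (4 atoms)
F1 = F0 ∪ {holds(f,f), ready(c), ready(f)}  (7 atoms)
F2 = F1 ∪ {linked(c), linked(f)}  (9 atoms)
goal ⊆ F2  ⇒  h_max = 2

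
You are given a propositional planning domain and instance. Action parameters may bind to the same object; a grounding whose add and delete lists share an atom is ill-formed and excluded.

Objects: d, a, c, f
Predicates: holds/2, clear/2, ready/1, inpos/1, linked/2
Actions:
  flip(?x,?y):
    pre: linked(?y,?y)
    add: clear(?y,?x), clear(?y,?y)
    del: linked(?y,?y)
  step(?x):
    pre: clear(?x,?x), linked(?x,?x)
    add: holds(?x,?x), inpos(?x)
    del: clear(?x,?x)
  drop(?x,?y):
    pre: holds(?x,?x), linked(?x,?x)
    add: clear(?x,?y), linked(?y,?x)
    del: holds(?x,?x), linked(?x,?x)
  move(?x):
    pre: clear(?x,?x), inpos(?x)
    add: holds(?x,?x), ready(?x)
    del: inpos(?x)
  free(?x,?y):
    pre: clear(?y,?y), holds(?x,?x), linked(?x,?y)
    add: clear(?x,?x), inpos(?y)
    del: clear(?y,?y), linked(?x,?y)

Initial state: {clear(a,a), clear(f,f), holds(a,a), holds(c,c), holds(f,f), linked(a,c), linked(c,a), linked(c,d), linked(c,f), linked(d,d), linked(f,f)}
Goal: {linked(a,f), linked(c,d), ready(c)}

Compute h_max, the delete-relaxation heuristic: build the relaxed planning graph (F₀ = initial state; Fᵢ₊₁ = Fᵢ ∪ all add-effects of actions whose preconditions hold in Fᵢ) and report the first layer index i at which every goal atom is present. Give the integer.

F0 = init (11 atoms)
F1 = F0 ∪ {clear(c,c), clear(d,a), clear(d,c), clear(d,d), clear(d,f), clear(f,a), clear(f,c), clear(f,d), inpos(a), inpos(f), linked(a,f), linked(d,f)}  (23 atoms)
F2 = F1 ∪ {holds(d,d), inpos(c), inpos(d), ready(a), ready(f)}  (28 atoms)
F3 = F2 ∪ {linked(a,d), linked(f,d), ready(c), ready(d)}  (32 atoms)
goal ⊆ F3  ⇒  h_max = 3

3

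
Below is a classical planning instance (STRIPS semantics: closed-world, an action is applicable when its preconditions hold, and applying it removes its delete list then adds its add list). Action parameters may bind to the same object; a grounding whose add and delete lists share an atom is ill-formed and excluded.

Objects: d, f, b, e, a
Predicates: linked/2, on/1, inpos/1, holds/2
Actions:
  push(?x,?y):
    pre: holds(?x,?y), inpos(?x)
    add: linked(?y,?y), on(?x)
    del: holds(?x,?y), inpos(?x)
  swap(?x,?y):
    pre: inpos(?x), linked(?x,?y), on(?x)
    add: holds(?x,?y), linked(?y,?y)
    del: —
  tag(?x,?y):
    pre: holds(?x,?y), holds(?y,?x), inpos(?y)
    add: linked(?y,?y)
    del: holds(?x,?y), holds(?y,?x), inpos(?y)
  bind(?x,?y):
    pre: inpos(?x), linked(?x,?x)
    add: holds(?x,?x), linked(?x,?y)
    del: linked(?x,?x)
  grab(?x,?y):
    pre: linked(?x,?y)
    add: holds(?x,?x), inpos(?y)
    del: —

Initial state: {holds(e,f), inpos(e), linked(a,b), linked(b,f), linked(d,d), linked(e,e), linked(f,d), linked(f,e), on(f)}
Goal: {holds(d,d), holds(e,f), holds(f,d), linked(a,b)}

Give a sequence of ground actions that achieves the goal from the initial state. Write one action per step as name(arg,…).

grab(d,d); grab(b,f); swap(f,d)

1. grab(d,d)  →  {holds(d,d), holds(e,f), inpos(d), inpos(e), linked(a,b), linked(b,f), linked(d,d), linked(e,e), linked(f,d), linked(f,e), on(f)}
2. grab(b,f)  →  {holds(b,b), holds(d,d), holds(e,f), inpos(d), inpos(e), inpos(f), linked(a,b), linked(b,f), linked(d,d), linked(e,e), linked(f,d), linked(f,e), on(f)}
3. swap(f,d)  →  {holds(b,b), holds(d,d), holds(e,f), holds(f,d), inpos(d), inpos(e), inpos(f), linked(a,b), linked(b,f), linked(d,d), linked(e,e), linked(f,d), linked(f,e), on(f)}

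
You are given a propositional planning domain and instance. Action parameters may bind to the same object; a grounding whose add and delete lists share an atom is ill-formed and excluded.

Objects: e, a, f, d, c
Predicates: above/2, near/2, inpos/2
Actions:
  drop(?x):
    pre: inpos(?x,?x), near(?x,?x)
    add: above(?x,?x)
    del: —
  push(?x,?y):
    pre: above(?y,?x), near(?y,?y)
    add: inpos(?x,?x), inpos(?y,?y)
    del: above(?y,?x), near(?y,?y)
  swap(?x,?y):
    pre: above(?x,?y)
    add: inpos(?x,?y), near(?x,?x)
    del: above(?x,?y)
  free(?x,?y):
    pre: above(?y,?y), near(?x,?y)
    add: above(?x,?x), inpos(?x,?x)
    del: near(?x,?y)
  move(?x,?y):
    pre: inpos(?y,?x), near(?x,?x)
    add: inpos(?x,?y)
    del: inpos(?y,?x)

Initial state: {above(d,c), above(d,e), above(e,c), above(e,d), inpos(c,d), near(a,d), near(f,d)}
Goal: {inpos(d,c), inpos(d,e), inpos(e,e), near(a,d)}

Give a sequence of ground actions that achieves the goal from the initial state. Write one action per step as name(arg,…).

1. swap(e,d)  →  {above(d,c), above(d,e), above(e,c), inpos(c,d), inpos(e,d), near(a,d), near(e,e), near(f,d)}
2. push(c,e)  →  {above(d,c), above(d,e), inpos(c,c), inpos(c,d), inpos(e,d), inpos(e,e), near(a,d), near(f,d)}
3. swap(d,e)  →  {above(d,c), inpos(c,c), inpos(c,d), inpos(d,e), inpos(e,d), inpos(e,e), near(a,d), near(d,d), near(f,d)}
4. swap(d,c)  →  {inpos(c,c), inpos(c,d), inpos(d,c), inpos(d,e), inpos(e,d), inpos(e,e), near(a,d), near(d,d), near(f,d)}

swap(e,d); push(c,e); swap(d,e); swap(d,c)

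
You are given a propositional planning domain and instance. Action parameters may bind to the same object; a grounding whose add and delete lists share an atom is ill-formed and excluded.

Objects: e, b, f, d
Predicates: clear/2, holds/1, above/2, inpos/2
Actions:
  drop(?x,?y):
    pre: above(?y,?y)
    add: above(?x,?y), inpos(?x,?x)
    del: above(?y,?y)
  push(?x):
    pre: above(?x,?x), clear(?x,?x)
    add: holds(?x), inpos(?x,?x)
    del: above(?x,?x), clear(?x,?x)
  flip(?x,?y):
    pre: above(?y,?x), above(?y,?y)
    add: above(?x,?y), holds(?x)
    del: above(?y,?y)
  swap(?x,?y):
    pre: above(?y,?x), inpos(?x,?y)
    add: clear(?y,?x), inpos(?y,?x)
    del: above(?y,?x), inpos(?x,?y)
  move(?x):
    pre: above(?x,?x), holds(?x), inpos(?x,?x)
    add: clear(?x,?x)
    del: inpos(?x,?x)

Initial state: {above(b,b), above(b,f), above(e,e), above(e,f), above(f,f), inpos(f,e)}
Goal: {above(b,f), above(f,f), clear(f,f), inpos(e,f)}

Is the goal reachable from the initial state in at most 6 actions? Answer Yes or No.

Yes

1. drop(f,e)  →  {above(b,b), above(b,f), above(e,f), above(f,e), above(f,f), inpos(f,e), inpos(f,f)}
2. flip(f,b)  →  {above(b,f), above(e,f), above(f,b), above(f,e), above(f,f), holds(f), inpos(f,e), inpos(f,f)}
3. swap(f,e)  →  {above(b,f), above(f,b), above(f,e), above(f,f), clear(e,f), holds(f), inpos(e,f), inpos(f,f)}
4. move(f)  →  {above(b,f), above(f,b), above(f,e), above(f,f), clear(e,f), clear(f,f), holds(f), inpos(e,f)}
optimal plan length = 4; 4 ≤ 6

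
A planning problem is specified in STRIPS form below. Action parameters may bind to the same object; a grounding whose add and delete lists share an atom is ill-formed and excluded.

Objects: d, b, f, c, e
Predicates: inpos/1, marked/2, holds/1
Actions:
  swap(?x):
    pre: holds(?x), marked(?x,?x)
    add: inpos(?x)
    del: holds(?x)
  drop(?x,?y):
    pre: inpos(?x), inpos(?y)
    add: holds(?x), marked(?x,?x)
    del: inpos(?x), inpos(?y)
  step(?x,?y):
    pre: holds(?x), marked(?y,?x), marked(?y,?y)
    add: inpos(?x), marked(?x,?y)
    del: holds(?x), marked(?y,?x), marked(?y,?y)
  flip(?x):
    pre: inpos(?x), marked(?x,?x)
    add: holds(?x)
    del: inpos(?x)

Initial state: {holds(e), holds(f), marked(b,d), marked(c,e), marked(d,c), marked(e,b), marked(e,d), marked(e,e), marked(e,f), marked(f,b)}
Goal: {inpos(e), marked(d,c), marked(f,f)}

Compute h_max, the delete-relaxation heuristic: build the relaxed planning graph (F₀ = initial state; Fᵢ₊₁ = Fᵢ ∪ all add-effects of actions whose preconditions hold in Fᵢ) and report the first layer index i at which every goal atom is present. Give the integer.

2

F0 = init (10 atoms)
F1 = F0 ∪ {inpos(e), inpos(f), marked(f,e)}  (13 atoms)
F2 = F1 ∪ {marked(f,f)}  (14 atoms)
goal ⊆ F2  ⇒  h_max = 2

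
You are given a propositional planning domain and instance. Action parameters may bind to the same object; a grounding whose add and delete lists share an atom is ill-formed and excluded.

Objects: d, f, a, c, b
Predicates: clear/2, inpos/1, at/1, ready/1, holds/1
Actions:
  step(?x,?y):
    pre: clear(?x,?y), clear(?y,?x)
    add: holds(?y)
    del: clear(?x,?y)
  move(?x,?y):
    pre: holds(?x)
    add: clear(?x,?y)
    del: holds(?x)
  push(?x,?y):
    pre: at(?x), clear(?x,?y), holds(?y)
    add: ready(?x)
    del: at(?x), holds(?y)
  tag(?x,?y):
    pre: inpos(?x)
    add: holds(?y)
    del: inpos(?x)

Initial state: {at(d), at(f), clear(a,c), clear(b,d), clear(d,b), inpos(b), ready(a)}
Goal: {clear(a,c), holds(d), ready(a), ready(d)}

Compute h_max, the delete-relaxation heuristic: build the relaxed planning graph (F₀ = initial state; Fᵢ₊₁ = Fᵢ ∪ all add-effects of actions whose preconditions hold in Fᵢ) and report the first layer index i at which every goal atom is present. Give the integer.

2

F0 = init (7 atoms)
F1 = F0 ∪ {holds(a), holds(b), holds(c), holds(d), holds(f)}  (12 atoms)
F2 = F1 ∪ {clear(a,a), clear(a,b), clear(a,d), clear(a,f), clear(b,a), clear(b,b), clear(b,c), clear(b,f), clear(c,a), clear(c,b), clear(c,c), clear(c,d), clear(c,f), clear(d,a), clear(d,c), clear(d,d), clear(d,f), clear(f,a), clear(f,b), clear(f,c), clear(f,d), clear(f,f), ready(d)}  (35 atoms)
goal ⊆ F2  ⇒  h_max = 2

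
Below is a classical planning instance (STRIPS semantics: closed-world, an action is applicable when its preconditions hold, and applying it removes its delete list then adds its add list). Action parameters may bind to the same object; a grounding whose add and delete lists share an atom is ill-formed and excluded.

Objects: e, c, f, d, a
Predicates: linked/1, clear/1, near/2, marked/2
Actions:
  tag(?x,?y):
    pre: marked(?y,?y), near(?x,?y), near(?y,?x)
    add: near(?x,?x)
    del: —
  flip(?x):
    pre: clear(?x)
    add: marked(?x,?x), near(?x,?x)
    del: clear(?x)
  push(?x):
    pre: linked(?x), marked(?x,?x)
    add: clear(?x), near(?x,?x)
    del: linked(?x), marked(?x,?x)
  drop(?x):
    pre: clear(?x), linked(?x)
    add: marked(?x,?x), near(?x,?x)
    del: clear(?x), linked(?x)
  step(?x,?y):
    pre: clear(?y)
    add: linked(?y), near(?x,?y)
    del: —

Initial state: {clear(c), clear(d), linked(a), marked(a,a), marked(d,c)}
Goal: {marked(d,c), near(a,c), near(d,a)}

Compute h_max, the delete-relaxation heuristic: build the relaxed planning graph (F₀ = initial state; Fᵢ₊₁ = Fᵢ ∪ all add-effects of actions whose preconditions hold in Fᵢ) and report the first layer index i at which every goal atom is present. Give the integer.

F0 = init (5 atoms)
F1 = F0 ∪ {clear(a), linked(c), linked(d), marked(c,c), marked(d,d), near(a,a), near(a,c), near(a,d), near(c,c), near(c,d), near(d,c), near(d,d), near(e,c), near(e,d), near(f,c), near(f,d)}  (21 atoms)
F2 = F1 ∪ {near(c,a), near(d,a), near(e,a), near(f,a)}  (25 atoms)
goal ⊆ F2  ⇒  h_max = 2

2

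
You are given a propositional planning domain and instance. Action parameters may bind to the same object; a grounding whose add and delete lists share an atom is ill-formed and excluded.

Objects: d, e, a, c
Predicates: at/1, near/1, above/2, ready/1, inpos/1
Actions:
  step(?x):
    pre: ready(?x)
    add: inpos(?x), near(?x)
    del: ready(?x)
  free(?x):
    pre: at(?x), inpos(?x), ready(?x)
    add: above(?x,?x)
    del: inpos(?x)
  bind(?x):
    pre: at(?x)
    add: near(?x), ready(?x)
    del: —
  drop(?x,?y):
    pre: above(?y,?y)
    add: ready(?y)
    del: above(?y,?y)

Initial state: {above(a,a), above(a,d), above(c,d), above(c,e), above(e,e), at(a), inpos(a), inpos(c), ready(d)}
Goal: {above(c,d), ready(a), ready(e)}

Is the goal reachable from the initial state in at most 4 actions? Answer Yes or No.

Yes

1. bind(a)  →  {above(a,a), above(a,d), above(c,d), above(c,e), above(e,e), at(a), inpos(a), inpos(c), near(a), ready(a), ready(d)}
2. drop(d,e)  →  {above(a,a), above(a,d), above(c,d), above(c,e), at(a), inpos(a), inpos(c), near(a), ready(a), ready(d), ready(e)}
optimal plan length = 2; 2 ≤ 4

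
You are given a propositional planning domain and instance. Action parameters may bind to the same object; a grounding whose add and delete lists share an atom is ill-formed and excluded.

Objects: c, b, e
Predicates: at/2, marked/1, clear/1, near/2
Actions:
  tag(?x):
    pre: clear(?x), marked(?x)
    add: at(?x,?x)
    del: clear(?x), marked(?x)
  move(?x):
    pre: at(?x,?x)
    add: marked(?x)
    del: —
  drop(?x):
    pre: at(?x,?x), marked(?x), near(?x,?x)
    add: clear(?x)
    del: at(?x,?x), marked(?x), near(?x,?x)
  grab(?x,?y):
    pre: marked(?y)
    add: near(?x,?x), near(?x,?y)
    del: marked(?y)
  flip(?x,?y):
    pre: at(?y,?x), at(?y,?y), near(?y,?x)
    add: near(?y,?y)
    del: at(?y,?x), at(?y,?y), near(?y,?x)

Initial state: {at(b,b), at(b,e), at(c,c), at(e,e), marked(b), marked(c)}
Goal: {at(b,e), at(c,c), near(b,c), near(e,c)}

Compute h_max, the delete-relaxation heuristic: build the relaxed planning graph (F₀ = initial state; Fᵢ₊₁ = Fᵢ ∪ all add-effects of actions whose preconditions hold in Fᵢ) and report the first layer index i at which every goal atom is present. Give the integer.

1

F0 = init (6 atoms)
F1 = F0 ∪ {marked(e), near(b,b), near(b,c), near(c,b), near(c,c), near(e,b), near(e,c), near(e,e)}  (14 atoms)
goal ⊆ F1  ⇒  h_max = 1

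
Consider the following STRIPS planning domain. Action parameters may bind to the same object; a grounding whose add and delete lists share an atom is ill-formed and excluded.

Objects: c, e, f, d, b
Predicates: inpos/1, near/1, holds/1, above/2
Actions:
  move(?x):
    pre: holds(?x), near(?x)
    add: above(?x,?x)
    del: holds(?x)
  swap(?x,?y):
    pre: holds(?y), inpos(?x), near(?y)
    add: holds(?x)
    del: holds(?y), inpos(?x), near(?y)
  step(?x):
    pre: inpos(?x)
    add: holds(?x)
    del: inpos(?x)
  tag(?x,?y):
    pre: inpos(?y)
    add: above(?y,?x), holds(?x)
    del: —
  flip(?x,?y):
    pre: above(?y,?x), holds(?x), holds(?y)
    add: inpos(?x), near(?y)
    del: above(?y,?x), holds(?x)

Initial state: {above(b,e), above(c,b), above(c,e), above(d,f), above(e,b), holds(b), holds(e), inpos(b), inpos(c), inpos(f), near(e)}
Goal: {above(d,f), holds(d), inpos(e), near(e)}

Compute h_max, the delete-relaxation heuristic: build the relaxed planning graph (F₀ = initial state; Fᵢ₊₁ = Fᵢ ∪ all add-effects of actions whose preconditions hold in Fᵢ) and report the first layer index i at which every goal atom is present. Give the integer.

F0 = init (11 atoms)
F1 = F0 ∪ {above(b,b), above(b,c), above(b,d), above(b,f), above(c,c), above(c,d), above(c,f), above(e,e), above(f,b), above(f,c), above(f,d), above(f,e), above(f,f), holds(c), holds(d), holds(f), inpos(e), near(b)}  (29 atoms)
goal ⊆ F1  ⇒  h_max = 1

1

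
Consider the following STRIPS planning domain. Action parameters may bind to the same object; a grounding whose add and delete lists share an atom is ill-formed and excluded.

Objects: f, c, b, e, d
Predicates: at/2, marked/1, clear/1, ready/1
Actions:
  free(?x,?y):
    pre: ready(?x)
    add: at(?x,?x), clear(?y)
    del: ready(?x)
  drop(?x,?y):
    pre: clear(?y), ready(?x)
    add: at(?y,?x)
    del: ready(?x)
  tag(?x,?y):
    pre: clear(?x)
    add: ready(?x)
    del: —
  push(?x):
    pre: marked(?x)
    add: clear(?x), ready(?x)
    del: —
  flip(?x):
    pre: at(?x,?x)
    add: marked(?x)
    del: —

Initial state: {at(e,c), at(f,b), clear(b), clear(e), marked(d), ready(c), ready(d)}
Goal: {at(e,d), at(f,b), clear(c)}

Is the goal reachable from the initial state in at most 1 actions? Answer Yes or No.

1. free(c,c)  →  {at(c,c), at(e,c), at(f,b), clear(b), clear(c), clear(e), marked(d), ready(d)}
2. drop(d,e)  →  {at(c,c), at(e,c), at(e,d), at(f,b), clear(b), clear(c), clear(e), marked(d)}
optimal plan length = 2; 2 > 1

No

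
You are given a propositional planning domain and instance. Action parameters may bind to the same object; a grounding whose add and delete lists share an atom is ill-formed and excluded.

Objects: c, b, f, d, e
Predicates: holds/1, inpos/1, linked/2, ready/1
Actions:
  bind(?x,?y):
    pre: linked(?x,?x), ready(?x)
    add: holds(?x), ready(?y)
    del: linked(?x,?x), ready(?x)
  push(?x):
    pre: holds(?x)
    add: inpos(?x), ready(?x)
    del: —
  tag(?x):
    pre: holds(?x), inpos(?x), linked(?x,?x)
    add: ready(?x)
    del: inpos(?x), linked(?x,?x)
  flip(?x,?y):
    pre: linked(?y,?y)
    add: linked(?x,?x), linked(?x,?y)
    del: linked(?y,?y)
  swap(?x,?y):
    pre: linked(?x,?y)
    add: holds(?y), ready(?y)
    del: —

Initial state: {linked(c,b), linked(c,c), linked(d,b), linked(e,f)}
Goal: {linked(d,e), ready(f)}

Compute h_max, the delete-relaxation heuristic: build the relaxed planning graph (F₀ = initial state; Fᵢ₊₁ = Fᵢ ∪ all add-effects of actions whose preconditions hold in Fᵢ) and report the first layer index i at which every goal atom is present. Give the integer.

F0 = init (4 atoms)
F1 = F0 ∪ {holds(b), holds(c), holds(f), linked(b,b), linked(b,c), linked(d,c), linked(d,d), linked(e,c), linked(e,e), linked(f,c), linked(f,f), ready(b), ready(c), ready(f)}  (18 atoms)
F2 = F1 ∪ {holds(d), holds(e), inpos(b), inpos(c), inpos(f), linked(b,d), linked(b,e), linked(b,f), linked(c,d), linked(c,e), linked(c,f), linked(d,e), linked(d,f), linked(e,b), linked(e,d), linked(f,b), linked(f,d), linked(f,e), ready(d), ready(e)}  (38 atoms)
goal ⊆ F2  ⇒  h_max = 2

2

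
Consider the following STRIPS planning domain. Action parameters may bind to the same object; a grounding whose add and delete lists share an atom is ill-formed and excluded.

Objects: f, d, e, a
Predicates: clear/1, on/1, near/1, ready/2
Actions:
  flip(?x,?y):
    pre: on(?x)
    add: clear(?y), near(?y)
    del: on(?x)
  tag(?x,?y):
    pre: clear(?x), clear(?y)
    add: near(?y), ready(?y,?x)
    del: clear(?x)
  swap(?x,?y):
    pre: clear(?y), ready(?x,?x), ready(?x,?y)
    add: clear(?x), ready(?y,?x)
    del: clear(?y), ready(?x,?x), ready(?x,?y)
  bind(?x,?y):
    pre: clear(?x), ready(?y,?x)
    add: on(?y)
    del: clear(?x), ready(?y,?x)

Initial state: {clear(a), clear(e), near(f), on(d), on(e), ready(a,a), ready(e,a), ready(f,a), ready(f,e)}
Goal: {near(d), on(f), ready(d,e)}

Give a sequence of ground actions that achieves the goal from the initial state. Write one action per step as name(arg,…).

flip(d,d); tag(e,d); bind(a,f)

1. flip(d,d)  →  {clear(a), clear(d), clear(e), near(d), near(f), on(e), ready(a,a), ready(e,a), ready(f,a), ready(f,e)}
2. tag(e,d)  →  {clear(a), clear(d), near(d), near(f), on(e), ready(a,a), ready(d,e), ready(e,a), ready(f,a), ready(f,e)}
3. bind(a,f)  →  {clear(d), near(d), near(f), on(e), on(f), ready(a,a), ready(d,e), ready(e,a), ready(f,e)}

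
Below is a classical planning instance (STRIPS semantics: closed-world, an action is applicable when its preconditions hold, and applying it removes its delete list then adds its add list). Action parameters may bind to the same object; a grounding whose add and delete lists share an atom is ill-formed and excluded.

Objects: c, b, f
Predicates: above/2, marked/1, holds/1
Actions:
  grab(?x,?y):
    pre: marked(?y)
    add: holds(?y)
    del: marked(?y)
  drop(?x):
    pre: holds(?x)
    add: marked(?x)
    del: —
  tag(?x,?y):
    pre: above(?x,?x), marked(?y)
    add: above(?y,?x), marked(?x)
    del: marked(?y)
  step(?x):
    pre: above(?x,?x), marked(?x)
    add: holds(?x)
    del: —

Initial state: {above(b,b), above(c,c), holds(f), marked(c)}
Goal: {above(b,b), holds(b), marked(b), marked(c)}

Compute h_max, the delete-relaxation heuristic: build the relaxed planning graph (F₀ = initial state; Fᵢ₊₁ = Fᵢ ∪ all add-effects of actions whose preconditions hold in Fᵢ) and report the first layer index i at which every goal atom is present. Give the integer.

2

F0 = init (4 atoms)
F1 = F0 ∪ {above(c,b), holds(c), marked(b), marked(f)}  (8 atoms)
F2 = F1 ∪ {above(b,c), above(f,b), above(f,c), holds(b)}  (12 atoms)
goal ⊆ F2  ⇒  h_max = 2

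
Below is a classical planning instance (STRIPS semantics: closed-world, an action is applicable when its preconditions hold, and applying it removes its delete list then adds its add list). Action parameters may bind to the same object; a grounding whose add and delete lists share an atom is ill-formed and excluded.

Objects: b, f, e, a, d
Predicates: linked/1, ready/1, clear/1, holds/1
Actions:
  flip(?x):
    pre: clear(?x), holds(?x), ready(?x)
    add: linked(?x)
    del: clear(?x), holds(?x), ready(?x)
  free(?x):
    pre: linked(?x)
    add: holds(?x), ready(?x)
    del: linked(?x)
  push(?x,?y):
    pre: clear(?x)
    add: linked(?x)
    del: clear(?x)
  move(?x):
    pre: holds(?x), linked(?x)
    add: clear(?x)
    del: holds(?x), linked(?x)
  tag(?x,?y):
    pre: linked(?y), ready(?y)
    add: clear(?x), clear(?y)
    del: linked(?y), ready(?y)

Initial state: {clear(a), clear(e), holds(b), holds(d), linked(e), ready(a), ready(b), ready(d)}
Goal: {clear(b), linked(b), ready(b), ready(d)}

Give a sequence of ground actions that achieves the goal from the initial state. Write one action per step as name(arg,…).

1. free(e)  →  {clear(a), clear(e), holds(b), holds(d), holds(e), ready(a), ready(b), ready(d), ready(e)}
2. push(e,b)  →  {clear(a), holds(b), holds(d), holds(e), linked(e), ready(a), ready(b), ready(d), ready(e)}
3. push(a,b)  →  {holds(b), holds(d), holds(e), linked(a), linked(e), ready(a), ready(b), ready(d), ready(e)}
4. tag(b,e)  →  {clear(b), clear(e), holds(b), holds(d), holds(e), linked(a), ready(a), ready(b), ready(d)}
5. push(b,b)  →  {clear(e), holds(b), holds(d), holds(e), linked(a), linked(b), ready(a), ready(b), ready(d)}
6. tag(b,a)  →  {clear(a), clear(b), clear(e), holds(b), holds(d), holds(e), linked(b), ready(b), ready(d)}

free(e); push(e,b); push(a,b); tag(b,e); push(b,b); tag(b,a)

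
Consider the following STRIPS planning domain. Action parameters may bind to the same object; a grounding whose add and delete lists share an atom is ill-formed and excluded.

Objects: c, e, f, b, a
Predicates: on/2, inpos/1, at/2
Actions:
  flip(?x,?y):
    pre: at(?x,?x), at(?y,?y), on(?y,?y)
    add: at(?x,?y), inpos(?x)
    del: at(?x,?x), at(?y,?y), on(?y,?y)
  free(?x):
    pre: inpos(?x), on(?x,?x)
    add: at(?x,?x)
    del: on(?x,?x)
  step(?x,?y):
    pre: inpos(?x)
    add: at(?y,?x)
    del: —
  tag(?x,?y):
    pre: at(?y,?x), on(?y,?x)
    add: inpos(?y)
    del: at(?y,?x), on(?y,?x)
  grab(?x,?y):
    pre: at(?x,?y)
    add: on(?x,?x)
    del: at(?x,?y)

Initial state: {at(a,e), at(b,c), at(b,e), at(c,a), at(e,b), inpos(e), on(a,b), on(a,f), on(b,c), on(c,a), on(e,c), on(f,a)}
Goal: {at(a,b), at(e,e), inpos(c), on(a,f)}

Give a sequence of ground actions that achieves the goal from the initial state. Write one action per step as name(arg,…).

step(e,e); tag(c,b); step(b,a); tag(a,c)

1. step(e,e)  →  {at(a,e), at(b,c), at(b,e), at(c,a), at(e,b), at(e,e), inpos(e), on(a,b), on(a,f), on(b,c), on(c,a), on(e,c), on(f,a)}
2. tag(c,b)  →  {at(a,e), at(b,e), at(c,a), at(e,b), at(e,e), inpos(b), inpos(e), on(a,b), on(a,f), on(c,a), on(e,c), on(f,a)}
3. step(b,a)  →  {at(a,b), at(a,e), at(b,e), at(c,a), at(e,b), at(e,e), inpos(b), inpos(e), on(a,b), on(a,f), on(c,a), on(e,c), on(f,a)}
4. tag(a,c)  →  {at(a,b), at(a,e), at(b,e), at(e,b), at(e,e), inpos(b), inpos(c), inpos(e), on(a,b), on(a,f), on(e,c), on(f,a)}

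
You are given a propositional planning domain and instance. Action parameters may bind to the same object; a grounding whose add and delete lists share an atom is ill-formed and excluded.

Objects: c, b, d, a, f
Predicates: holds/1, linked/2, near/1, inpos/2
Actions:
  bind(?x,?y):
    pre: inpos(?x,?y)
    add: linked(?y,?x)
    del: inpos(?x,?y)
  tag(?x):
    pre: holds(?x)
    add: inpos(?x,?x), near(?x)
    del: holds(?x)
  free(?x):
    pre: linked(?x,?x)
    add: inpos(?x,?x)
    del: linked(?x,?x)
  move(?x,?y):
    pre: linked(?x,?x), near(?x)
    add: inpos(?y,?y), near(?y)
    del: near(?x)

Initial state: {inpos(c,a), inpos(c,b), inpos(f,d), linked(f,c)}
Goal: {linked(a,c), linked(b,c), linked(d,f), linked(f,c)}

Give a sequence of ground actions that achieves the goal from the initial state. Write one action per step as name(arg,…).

bind(c,b); bind(c,a); bind(f,d)

1. bind(c,b)  →  {inpos(c,a), inpos(f,d), linked(b,c), linked(f,c)}
2. bind(c,a)  →  {inpos(f,d), linked(a,c), linked(b,c), linked(f,c)}
3. bind(f,d)  →  {linked(a,c), linked(b,c), linked(d,f), linked(f,c)}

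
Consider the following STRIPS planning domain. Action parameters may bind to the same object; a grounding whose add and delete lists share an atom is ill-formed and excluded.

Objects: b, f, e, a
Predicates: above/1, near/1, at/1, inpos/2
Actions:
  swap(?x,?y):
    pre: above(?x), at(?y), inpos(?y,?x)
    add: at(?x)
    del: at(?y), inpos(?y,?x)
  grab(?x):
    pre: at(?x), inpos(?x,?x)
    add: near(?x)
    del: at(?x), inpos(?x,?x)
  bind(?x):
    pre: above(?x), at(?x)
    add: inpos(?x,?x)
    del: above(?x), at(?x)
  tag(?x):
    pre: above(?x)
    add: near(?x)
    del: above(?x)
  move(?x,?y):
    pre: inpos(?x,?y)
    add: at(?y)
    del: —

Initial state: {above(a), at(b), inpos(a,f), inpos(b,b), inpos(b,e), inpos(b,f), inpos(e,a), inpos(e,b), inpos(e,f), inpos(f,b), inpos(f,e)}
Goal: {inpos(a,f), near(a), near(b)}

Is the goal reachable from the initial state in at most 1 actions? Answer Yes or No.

1. grab(b)  →  {above(a), inpos(a,f), inpos(b,e), inpos(b,f), inpos(e,a), inpos(e,b), inpos(e,f), inpos(f,b), inpos(f,e), near(b)}
2. tag(a)  →  {inpos(a,f), inpos(b,e), inpos(b,f), inpos(e,a), inpos(e,b), inpos(e,f), inpos(f,b), inpos(f,e), near(a), near(b)}
optimal plan length = 2; 2 > 1

No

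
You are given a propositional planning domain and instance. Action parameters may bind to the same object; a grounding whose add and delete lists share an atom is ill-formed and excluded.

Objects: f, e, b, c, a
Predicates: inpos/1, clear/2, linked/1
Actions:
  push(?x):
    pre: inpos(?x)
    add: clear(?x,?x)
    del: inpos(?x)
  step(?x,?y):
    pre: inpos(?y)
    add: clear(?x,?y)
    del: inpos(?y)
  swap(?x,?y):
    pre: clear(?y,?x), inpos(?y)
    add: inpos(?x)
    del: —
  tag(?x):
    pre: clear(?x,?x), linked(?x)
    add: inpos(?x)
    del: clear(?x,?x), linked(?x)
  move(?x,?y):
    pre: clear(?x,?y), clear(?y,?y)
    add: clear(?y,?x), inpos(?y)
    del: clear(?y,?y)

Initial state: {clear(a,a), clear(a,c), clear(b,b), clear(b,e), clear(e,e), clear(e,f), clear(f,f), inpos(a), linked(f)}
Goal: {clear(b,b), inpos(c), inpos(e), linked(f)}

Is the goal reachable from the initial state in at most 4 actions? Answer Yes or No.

1. swap(c,a)  →  {clear(a,a), clear(a,c), clear(b,b), clear(b,e), clear(e,e), clear(e,f), clear(f,f), inpos(a), inpos(c), linked(f)}
2. move(b,e)  →  {clear(a,a), clear(a,c), clear(b,b), clear(b,e), clear(e,b), clear(e,f), clear(f,f), inpos(a), inpos(c), inpos(e), linked(f)}
optimal plan length = 2; 2 ≤ 4

Yes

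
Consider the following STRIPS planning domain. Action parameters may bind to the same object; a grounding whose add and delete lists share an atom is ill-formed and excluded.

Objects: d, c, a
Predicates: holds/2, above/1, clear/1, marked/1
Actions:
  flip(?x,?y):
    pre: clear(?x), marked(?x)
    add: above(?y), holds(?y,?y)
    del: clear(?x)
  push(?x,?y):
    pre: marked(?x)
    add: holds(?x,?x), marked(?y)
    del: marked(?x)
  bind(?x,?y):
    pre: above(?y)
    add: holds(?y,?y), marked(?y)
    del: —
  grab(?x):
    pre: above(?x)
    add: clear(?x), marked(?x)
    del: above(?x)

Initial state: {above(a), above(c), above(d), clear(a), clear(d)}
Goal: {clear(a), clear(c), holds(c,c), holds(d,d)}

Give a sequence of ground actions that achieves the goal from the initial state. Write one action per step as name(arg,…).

1. bind(d,d)  →  {above(a), above(c), above(d), clear(a), clear(d), holds(d,d), marked(d)}
2. flip(d,c)  →  {above(a), above(c), above(d), clear(a), holds(c,c), holds(d,d), marked(d)}
3. grab(c)  →  {above(a), above(d), clear(a), clear(c), holds(c,c), holds(d,d), marked(c), marked(d)}

bind(d,d); flip(d,c); grab(c)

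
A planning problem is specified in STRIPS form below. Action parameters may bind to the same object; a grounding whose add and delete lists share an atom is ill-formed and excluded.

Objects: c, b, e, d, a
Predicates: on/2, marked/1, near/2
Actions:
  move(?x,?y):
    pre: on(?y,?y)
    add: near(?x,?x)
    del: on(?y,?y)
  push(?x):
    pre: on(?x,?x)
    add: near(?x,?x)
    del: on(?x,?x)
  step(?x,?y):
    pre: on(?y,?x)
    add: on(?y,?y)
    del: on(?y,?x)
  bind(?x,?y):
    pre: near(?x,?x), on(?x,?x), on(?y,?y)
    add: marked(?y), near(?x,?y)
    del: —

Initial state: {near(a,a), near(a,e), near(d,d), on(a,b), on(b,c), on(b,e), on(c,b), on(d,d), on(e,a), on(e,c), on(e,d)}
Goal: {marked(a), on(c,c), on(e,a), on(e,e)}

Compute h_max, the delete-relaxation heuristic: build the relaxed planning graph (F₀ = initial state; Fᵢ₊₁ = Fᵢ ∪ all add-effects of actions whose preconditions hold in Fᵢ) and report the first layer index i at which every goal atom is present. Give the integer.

F0 = init (11 atoms)
F1 = F0 ∪ {marked(d), near(b,b), near(c,c), near(e,e), on(a,a), on(b,b), on(c,c), on(e,e)}  (19 atoms)
F2 = F1 ∪ {marked(a), marked(b), marked(c), marked(e), near(a,b), near(a,c), near(a,d), near(b,a), near(b,c), near(b,d), near(b,e), near(c,a), near(c,b), near(c,d), near(c,e), near(d,a), near(d,b), near(d,c), near(d,e), near(e,a), near(e,b), near(e,c), near(e,d)}  (42 atoms)
goal ⊆ F2  ⇒  h_max = 2

2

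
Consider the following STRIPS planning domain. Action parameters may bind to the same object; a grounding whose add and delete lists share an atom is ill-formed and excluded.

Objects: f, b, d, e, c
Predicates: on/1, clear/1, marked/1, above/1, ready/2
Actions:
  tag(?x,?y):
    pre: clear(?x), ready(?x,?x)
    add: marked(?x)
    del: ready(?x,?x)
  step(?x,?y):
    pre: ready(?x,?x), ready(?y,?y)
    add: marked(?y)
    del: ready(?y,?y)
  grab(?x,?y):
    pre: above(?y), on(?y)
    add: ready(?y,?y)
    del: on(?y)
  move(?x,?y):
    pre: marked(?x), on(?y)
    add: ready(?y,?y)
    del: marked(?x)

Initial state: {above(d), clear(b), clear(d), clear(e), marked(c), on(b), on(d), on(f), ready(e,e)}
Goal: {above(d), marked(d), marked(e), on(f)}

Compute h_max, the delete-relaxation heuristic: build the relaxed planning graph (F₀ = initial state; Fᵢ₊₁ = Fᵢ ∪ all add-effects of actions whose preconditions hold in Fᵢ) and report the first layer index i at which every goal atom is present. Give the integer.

F0 = init (9 atoms)
F1 = F0 ∪ {marked(e), ready(b,b), ready(d,d), ready(f,f)}  (13 atoms)
F2 = F1 ∪ {marked(b), marked(d), marked(f)}  (16 atoms)
goal ⊆ F2  ⇒  h_max = 2

2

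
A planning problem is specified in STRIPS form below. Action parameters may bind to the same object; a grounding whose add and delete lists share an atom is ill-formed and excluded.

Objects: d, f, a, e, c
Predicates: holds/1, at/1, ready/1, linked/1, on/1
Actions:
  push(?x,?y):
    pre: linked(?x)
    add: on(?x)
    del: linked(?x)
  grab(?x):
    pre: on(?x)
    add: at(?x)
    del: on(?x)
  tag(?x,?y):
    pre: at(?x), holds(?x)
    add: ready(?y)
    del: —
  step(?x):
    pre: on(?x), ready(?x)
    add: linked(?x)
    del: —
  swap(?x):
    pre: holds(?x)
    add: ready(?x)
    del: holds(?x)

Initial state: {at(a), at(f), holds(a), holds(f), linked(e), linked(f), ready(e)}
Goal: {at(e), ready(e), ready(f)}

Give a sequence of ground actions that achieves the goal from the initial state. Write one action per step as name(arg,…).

1. push(e,d)  →  {at(a), at(f), holds(a), holds(f), linked(f), on(e), ready(e)}
2. grab(e)  →  {at(a), at(e), at(f), holds(a), holds(f), linked(f), ready(e)}
3. tag(f,f)  →  {at(a), at(e), at(f), holds(a), holds(f), linked(f), ready(e), ready(f)}

push(e,d); grab(e); tag(f,f)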